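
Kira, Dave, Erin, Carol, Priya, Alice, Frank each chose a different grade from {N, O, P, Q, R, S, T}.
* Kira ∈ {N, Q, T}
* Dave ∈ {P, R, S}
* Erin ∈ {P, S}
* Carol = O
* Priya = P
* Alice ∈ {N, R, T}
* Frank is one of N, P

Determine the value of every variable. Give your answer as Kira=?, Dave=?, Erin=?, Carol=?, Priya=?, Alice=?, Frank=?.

Carol must be O (only option left).
That leaves Priya = P. So Dave, Erin, Frank can't be P.
That leaves Frank = N. Eliminate N elsewhere: Kira, Alice.
Erin has just one choice, so Erin = S. So Dave can't be S.
Dave has just one choice, so Dave = R. Remove R from Alice.
That leaves Alice = T. Eliminate T elsewhere: Kira.
Kira has just one choice, so Kira = Q.

Kira=Q, Dave=R, Erin=S, Carol=O, Priya=P, Alice=T, Frank=N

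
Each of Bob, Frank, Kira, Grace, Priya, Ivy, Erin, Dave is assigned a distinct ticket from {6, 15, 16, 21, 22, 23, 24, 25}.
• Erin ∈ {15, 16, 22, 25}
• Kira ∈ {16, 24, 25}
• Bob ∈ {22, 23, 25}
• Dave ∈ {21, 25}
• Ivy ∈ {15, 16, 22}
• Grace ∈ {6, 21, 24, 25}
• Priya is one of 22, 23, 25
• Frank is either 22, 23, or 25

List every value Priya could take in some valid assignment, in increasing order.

22, 23, 25

Among the 8 variables, 6 fits only Grace (and all 8 values in {6, 15, 16, 21, 22, 23, 24, 25} must be used), so Grace = 6.
The 7 still-open variables together cover exactly {15, 16, 21, 22, 23, 24, 25} — 7 values for 7 variables — and 21 appears only in Dave's list, so Dave = 21.
Among the 6 still-open variables, 24 fits only Kira (and all 6 values in {15, 16, 22, 23, 24, 25} must be used), so Kira = 24.
Bob, Frank, Priya share exactly the 3 values {22, 23, 25}; by pigeonhole those values go to them, so strike 22, 23, 25 from Ivy, Erin.
No further eliminations apply; Priya can still be any of 22, 23, 25.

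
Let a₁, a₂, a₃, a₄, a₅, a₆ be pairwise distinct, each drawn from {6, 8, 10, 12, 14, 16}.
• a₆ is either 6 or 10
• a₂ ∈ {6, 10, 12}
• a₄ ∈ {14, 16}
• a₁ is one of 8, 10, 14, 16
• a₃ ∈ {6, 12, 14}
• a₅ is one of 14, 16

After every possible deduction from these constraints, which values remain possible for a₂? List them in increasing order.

The 6 variables together cover exactly {6, 8, 10, 12, 14, 16} — 6 values for 6 variables — and 8 appears only in a₁'s list, so a₁ = 8.
a₄ and a₅ between them cover only {14, 16} — a naked pair. Remove those values from a₃.
No further eliminations apply; a₂ can still be any of 6, 10, 12.

6, 10, 12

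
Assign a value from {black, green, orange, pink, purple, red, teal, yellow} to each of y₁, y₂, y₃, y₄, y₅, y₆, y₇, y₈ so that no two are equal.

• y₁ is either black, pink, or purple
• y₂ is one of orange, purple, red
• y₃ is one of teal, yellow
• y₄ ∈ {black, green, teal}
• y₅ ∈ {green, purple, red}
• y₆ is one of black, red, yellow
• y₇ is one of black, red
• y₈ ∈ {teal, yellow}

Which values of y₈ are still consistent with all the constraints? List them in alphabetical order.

teal, yellow

The 8 variables draw from only 8 values {black, green, orange, pink, purple, red, teal, yellow}, so each is used; only y₂ can be orange, hence y₂ = orange.
Among the 7 still-open variables, pink fits only y₁ (and all 7 values in {black, green, pink, purple, red, teal, yellow} must be used), so y₁ = pink.
Among the 6 still-open variables, purple fits only y₅ (and all 6 values in {black, green, purple, red, teal, yellow} must be used), so y₅ = purple.
The 5 still-open variables draw from only 5 values {black, green, red, teal, yellow}, so each is used; only y₄ can be green, hence y₄ = green.
y₃ and y₈ share exactly the 2 values {teal, yellow}; by pigeonhole those values go to them, so strike teal, yellow from y₆.
No further eliminations apply; y₈ can still be any of teal, yellow.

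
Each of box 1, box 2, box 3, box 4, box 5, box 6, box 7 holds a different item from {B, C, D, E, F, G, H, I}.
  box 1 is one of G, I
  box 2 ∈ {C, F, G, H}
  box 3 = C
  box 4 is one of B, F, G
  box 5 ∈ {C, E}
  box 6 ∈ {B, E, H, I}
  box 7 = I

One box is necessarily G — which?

box 3 has just one choice, so box 3 = C. Eliminate C elsewhere: box 2, box 5.
box 5 must be E (only option left). Strike E from box 6.
That leaves box 7 = I. Strike I from box 1, box 6.
So G goes to box 1.

box 1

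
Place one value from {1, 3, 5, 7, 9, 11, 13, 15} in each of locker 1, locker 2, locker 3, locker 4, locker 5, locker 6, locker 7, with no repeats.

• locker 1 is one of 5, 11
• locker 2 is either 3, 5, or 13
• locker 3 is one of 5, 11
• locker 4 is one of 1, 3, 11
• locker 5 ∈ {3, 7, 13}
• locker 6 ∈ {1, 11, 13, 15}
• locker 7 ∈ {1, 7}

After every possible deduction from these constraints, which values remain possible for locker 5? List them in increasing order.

The 7 variables together cover exactly {1, 3, 5, 7, 11, 13, 15} — 7 values for 7 variables — and 15 appears only in locker 6's list, so locker 6 = 15.
The 2 variables locker 1 and locker 3 are confined to {5, 11}, which locks those values in; drop them from locker 2, locker 4.
No further eliminations apply; locker 5 can still be any of 3, 7, 13.

3, 7, 13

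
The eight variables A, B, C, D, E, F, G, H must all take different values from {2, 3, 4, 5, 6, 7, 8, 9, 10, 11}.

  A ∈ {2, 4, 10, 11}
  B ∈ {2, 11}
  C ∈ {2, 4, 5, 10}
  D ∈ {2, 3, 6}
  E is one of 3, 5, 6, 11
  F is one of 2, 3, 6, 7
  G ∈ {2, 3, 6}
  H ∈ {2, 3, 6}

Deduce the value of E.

The 8 variables draw from only 8 values {2, 3, 4, 5, 6, 7, 10, 11}, so each is used; only F can be 7, hence F = 7.
D, G, H share exactly the 3 values {2, 3, 6}; by pigeonhole those values go to them, so strike 2, 3, 6 from A, B, C, E.
B has just one choice, so B = 11. Eliminate 11 elsewhere: A, E.
So E = 5.

5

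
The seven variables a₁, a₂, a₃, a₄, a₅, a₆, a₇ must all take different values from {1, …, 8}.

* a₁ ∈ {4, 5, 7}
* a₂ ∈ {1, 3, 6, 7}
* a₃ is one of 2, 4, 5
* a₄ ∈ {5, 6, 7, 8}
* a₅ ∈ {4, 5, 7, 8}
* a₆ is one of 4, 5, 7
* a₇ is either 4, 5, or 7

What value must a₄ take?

a₁, a₆, a₇ between them cover only {4, 5, 7} — a naked triple. Remove those values from a₂, a₃, a₄, a₅.
a₃ must be 2 (only option left).
a₅'s domain is down to {8}, so a₅ = 8. Strike 8 from a₄.
So a₄ = 6.

6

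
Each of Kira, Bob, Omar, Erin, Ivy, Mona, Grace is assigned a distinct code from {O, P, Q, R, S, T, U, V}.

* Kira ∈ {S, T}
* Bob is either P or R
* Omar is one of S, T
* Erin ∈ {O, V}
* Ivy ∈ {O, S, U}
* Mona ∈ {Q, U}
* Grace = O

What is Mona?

Q

Grace's domain is down to {O}, so Grace = O. Remove O from Erin, Ivy.
That leaves Erin = V.
Kira and Omar share exactly the 2 values {S, T}; by pigeonhole those values go to them, so strike S, T from Ivy.
Ivy's domain is down to {U}, so Ivy = U. Remove U from Mona.
So Mona = Q.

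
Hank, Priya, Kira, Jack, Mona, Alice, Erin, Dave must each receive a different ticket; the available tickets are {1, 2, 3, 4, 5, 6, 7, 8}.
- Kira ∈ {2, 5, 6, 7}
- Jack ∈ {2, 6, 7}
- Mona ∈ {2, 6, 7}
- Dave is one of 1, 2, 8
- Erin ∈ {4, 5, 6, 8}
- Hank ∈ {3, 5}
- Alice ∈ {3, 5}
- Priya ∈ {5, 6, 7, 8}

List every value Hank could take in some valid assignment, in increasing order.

3, 5

The 8 variables draw from only 8 values {1, 2, 3, 4, 5, 6, 7, 8}, so each is used; only Dave can be 1, hence Dave = 1.
The 7 still-open variables together cover exactly {2, 3, 4, 5, 6, 7, 8} — 7 values for 7 variables — and 4 appears only in Erin's list, so Erin = 4.
The 6 still-open variables draw from only 6 values {2, 3, 5, 6, 7, 8}, so each is used; only Priya can be 8, hence Priya = 8.
Hank and Alice share exactly the 2 values {3, 5}; by pigeonhole those values go to them, so strike 3, 5 from Kira.
No further eliminations apply; Hank can still be any of 3, 5.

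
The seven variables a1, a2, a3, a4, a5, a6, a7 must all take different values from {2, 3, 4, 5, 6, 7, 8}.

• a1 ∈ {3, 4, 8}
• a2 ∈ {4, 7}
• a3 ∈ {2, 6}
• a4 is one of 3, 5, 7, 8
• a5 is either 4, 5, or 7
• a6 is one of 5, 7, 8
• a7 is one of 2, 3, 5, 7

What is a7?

2

The 7 variables draw from only 7 values {2, 3, 4, 5, 6, 7, 8}, so each is used; only a3 can be 6, hence a3 = 6.
The 6 still-open variables draw from only 6 values {2, 3, 4, 5, 7, 8}, so each is used; only a7 can be 2, hence a7 = 2.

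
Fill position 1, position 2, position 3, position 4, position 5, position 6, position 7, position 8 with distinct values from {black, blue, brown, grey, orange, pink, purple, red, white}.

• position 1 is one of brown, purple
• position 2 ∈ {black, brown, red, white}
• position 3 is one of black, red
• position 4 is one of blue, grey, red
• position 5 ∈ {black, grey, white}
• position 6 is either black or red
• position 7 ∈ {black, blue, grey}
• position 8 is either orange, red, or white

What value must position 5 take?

white

The 8 variables draw from only 8 values {black, blue, brown, grey, orange, purple, red, white}, so each is used; only position 8 can be orange, hence position 8 = orange.
Among the 7 still-open variables, purple fits only position 1 (and all 7 values in {black, blue, brown, grey, purple, red, white} must be used), so position 1 = purple.
The 6 still-open variables together cover exactly {black, blue, brown, grey, red, white} — 6 values for 6 variables — and brown appears only in position 2's list, so position 2 = brown.
The 5 still-open variables together cover exactly {black, blue, grey, red, white} — 5 values for 5 variables — and white appears only in position 5's list, so position 5 = white.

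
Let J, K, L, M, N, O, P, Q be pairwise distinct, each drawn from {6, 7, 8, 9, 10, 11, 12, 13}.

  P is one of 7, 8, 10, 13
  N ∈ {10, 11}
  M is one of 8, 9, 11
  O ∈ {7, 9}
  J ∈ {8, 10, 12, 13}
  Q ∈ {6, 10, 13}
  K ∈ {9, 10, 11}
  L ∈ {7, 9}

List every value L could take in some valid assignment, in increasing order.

7, 9

The 8 variables draw from only 8 values {6, 7, 8, 9, 10, 11, 12, 13}, so each is used; only Q can be 6, hence Q = 6.
Among the 7 still-open variables, 12 fits only J (and all 7 values in {7, 8, 9, 10, 11, 12, 13} must be used), so J = 12.
The 6 still-open variables together cover exactly {7, 8, 9, 10, 11, 13} — 6 values for 6 variables — and 13 appears only in P's list, so P = 13.
Among the 5 still-open variables, 8 fits only M (and all 5 values in {7, 8, 9, 10, 11} must be used), so M = 8.
L and O between them cover only {7, 9} — a naked pair. Remove those values from K.
No further eliminations apply; L can still be any of 7, 9.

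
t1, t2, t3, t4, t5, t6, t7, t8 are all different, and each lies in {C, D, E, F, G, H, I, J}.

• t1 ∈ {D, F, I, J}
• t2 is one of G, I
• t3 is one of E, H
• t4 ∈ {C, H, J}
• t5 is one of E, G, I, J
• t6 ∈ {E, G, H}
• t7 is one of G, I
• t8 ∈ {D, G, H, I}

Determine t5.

Among the 8 variables, C fits only t4 (and all 8 values in {C, D, E, F, G, H, I, J} must be used), so t4 = C.
Among the 7 still-open variables, F fits only t1 (and all 7 values in {D, E, F, G, H, I, J} must be used), so t1 = F.
Among the 6 still-open variables, D fits only t8 (and all 6 values in {D, E, G, H, I, J} must be used), so t8 = D.
The 5 still-open variables together cover exactly {E, G, H, I, J} — 5 values for 5 variables — and J appears only in t5's list, so t5 = J.

J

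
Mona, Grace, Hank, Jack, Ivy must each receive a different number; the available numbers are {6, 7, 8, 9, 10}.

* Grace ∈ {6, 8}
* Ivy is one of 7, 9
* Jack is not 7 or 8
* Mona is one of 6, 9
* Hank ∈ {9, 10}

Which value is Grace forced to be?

8

The 5 variables together cover exactly {6, 7, 8, 9, 10} — 5 values for 5 variables — and 7 appears only in Ivy's list, so Ivy = 7.
The 4 still-open variables together cover exactly {6, 8, 9, 10} — 4 values for 4 variables — and 8 appears only in Grace's list, so Grace = 8.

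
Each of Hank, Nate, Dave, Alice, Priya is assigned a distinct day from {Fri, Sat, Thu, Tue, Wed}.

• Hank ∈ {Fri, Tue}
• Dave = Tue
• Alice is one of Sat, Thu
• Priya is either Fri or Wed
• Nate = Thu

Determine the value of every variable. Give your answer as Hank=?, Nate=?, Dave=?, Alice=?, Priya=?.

Nate's domain is down to {Thu}, so Nate = Thu. Eliminate Thu elsewhere: Alice.
Dave's domain is down to {Tue}, so Dave = Tue. Strike Tue from Hank.
Alice must be Sat (only option left).
Hank must be Fri (only option left). Eliminate Fri elsewhere: Priya.
Priya has just one choice, so Priya = Wed.

Hank=Fri, Nate=Thu, Dave=Tue, Alice=Sat, Priya=Wed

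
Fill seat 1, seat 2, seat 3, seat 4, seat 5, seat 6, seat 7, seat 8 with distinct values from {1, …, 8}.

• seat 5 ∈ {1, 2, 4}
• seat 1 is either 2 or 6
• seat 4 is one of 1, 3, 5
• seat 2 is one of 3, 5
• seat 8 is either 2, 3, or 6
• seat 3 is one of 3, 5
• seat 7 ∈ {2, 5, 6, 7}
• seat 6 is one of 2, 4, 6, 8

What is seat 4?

1

Among the 8 variables, 7 fits only seat 7 (and all 8 values in {1, 2, 3, 4, 5, 6, 7, 8} must be used), so seat 7 = 7.
Among the 7 still-open variables, 8 fits only seat 6 (and all 7 values in {1, 2, 3, 4, 5, 6, 8} must be used), so seat 6 = 8.
The 6 still-open variables together cover exactly {1, 2, 3, 4, 5, 6} — 6 values for 6 variables — and 4 appears only in seat 5's list, so seat 5 = 4.
Among the 5 still-open variables, 1 fits only seat 4 (and all 5 values in {1, 2, 3, 5, 6} must be used), so seat 4 = 1.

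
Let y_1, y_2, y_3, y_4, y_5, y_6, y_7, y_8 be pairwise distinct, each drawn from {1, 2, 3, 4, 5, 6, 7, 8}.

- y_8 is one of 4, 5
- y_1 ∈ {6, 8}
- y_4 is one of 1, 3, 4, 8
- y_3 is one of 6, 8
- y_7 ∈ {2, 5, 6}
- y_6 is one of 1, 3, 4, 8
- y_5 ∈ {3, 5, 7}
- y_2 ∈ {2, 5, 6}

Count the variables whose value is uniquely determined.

The 8 variables together cover exactly {1, 2, 3, 4, 5, 6, 7, 8} — 8 values for 8 variables — and 7 appears only in y_5's list, so y_5 = 7.
The 2 variables y_1 and y_3 are confined to {6, 8}, which locks those values in; drop them from y_2, y_4, y_6, y_7.
y_2 and y_7 between them cover only {2, 5} — a naked pair. Remove those values from y_8.
y_8 has just one choice, so y_8 = 4. Remove 4 from y_4, y_6.
Determined: y_5=7, y_8=4. The other variables each still have more than one consistent value. That makes 2.

2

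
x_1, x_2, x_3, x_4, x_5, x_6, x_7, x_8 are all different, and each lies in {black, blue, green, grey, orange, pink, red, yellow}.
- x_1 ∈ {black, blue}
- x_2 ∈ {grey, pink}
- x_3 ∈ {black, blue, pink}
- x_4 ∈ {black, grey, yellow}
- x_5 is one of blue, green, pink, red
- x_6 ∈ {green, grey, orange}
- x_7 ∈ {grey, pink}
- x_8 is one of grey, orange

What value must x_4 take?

yellow

Among the 8 variables, red fits only x_5 (and all 8 values in {black, blue, green, grey, orange, pink, red, yellow} must be used), so x_5 = red.
The 7 still-open variables draw from only 7 values {black, blue, green, grey, orange, pink, yellow}, so each is used; only x_6 can be green, hence x_6 = green.
The 6 still-open variables together cover exactly {black, blue, grey, orange, pink, yellow} — 6 values for 6 variables — and orange appears only in x_8's list, so x_8 = orange.
Among the 5 still-open variables, yellow fits only x_4 (and all 5 values in {black, blue, grey, pink, yellow} must be used), so x_4 = yellow.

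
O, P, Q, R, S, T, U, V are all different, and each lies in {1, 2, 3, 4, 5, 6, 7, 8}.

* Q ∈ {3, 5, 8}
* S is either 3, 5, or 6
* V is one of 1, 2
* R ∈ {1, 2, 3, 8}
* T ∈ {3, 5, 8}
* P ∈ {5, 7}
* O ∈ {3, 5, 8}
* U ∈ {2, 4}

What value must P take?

Among the 8 variables, 4 fits only U (and all 8 values in {1, 2, 3, 4, 5, 6, 7, 8} must be used), so U = 4.
The 7 still-open variables draw from only 7 values {1, 2, 3, 5, 6, 7, 8}, so each is used; only S can be 6, hence S = 6.
The 6 still-open variables together cover exactly {1, 2, 3, 5, 7, 8} — 6 values for 6 variables — and 7 appears only in P's list, so P = 7.

7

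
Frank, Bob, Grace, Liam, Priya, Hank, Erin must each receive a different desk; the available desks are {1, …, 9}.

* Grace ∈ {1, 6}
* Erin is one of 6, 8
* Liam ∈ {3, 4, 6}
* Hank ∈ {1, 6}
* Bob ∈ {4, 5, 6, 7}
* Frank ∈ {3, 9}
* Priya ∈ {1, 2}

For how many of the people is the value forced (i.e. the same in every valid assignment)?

2

Grace and Hank between them cover only {1, 6} — a naked pair. Remove those values from Bob, Liam, Priya, Erin.
Priya's domain is down to {2}, so Priya = 2.
That leaves Erin = 8.
Determined: Priya=2, Erin=8. The other people each still have more than one consistent value. That makes 2.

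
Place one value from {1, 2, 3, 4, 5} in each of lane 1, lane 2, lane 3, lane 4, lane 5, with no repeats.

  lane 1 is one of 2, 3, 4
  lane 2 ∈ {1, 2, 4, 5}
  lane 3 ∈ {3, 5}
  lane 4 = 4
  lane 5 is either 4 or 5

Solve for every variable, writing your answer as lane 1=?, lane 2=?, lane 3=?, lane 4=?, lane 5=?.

lane 1=2, lane 2=1, lane 3=3, lane 4=4, lane 5=5

lane 4 must be 4 (only option left). Eliminate 4 elsewhere: lane 1, lane 2, lane 5.
lane 5's domain is down to {5}, so lane 5 = 5. Strike 5 from lane 2, lane 3.
lane 3 must be 3 (only option left). Remove 3 from lane 1.
lane 1's domain is down to {2}, so lane 1 = 2. Remove 2 from lane 2.
lane 2 must be 1 (only option left).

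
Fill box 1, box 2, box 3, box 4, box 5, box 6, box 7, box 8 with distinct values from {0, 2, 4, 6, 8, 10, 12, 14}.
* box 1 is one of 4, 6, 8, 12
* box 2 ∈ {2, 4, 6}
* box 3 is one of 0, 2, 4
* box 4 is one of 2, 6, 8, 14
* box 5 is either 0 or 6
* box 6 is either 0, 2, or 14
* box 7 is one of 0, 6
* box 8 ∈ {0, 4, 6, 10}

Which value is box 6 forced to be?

The 8 variables together cover exactly {0, 2, 4, 6, 8, 10, 12, 14} — 8 values for 8 variables — and 10 appears only in box 8's list, so box 8 = 10.
The 7 still-open variables draw from only 7 values {0, 2, 4, 6, 8, 12, 14}, so each is used; only box 1 can be 12, hence box 1 = 12.
The 6 still-open variables draw from only 6 values {0, 2, 4, 6, 8, 14}, so each is used; only box 4 can be 8, hence box 4 = 8.
The 5 still-open variables draw from only 5 values {0, 2, 4, 6, 14}, so each is used; only box 6 can be 14, hence box 6 = 14.

14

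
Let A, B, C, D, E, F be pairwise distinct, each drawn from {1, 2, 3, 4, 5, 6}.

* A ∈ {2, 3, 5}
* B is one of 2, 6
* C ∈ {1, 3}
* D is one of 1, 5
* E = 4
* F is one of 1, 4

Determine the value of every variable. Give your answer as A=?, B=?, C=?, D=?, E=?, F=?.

A=2, B=6, C=3, D=5, E=4, F=1

E must be 4 (only option left). Remove 4 from F.
F must be 1 (only option left). Eliminate 1 elsewhere: C, D.
C must be 3 (only option left). Remove 3 from A.
That leaves D = 5. So A can't be 5.
A must be 2 (only option left). Strike 2 from B.
That leaves B = 6.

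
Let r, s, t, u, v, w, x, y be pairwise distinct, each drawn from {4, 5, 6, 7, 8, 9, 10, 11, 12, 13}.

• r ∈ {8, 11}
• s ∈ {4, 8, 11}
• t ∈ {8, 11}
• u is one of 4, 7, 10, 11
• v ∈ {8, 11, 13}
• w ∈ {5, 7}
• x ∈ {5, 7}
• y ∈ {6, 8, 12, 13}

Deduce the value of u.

10

r and t share exactly the 2 values {8, 11}; by pigeonhole those values go to them, so strike 8, 11 from s, u, v, y.
s has just one choice, so s = 4. Remove 4 from u.
v must be 13 (only option left). Strike 13 from y.
The 2 variables w and x are confined to {5, 7}, which locks those values in; drop them from u.
So u = 10.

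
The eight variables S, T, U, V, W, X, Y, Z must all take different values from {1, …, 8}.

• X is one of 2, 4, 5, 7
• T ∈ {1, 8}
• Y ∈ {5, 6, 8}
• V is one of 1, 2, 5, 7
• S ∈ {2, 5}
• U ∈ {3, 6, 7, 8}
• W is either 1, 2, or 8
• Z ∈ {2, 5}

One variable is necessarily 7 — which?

V

The 8 variables draw from only 8 values {1, 2, 3, 4, 5, 6, 7, 8}, so each is used; only U can be 3, hence U = 3.
Among the 7 still-open variables, 4 fits only X (and all 7 values in {1, 2, 4, 5, 6, 7, 8} must be used), so X = 4.
The 6 still-open variables draw from only 6 values {1, 2, 5, 6, 7, 8}, so each is used; only Y can be 6, hence Y = 6.
Among the 5 still-open variables, 7 fits only V (and all 5 values in {1, 2, 5, 7, 8} must be used), so V = 7.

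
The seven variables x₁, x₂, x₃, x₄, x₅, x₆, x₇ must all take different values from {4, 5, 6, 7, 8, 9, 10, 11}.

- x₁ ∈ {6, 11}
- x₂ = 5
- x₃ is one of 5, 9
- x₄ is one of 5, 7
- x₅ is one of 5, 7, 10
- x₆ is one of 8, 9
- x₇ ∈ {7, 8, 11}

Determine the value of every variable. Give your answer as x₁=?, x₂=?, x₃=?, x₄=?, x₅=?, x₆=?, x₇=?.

x₂ must be 5 (only option left). Strike 5 from x₃, x₄, x₅.
x₃ must be 9 (only option left). Remove 9 from x₆.
x₄ must be 7 (only option left). Strike 7 from x₅, x₇.
x₅'s domain is down to {10}, so x₅ = 10.
x₆ has just one choice, so x₆ = 8. So x₇ can't be 8.
x₇ must be 11 (only option left). Strike 11 from x₁.
x₁ must be 6 (only option left).

x₁=6, x₂=5, x₃=9, x₄=7, x₅=10, x₆=8, x₇=11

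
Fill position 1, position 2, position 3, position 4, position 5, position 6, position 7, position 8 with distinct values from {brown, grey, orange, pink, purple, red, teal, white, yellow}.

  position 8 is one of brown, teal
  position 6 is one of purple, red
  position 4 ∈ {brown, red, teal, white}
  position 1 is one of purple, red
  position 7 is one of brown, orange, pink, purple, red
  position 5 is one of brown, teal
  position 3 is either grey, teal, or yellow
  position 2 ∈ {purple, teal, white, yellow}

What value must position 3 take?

position 1 and position 6 share exactly the 2 values {purple, red}; by pigeonhole those values go to them, so strike purple, red from position 2, position 4, position 7.
position 5 and position 8 between them cover only {brown, teal} — a naked pair. Remove those values from position 2, position 3, position 4, position 7.
position 4 has just one choice, so position 4 = white. Strike white from position 2.
position 2's domain is down to {yellow}, so position 2 = yellow. So position 3 can't be yellow.
So position 3 = grey.

grey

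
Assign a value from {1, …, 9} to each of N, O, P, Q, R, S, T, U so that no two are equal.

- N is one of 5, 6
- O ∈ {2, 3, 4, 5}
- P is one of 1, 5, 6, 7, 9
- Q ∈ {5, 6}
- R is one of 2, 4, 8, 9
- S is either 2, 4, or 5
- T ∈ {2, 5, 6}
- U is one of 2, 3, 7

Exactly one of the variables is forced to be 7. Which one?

N and Q share exactly the 2 values {5, 6}; by pigeonhole those values go to them, so strike 5, 6 from O, P, S, T.
T has just one choice, so T = 2. Eliminate 2 elsewhere: O, R, S, U.
S must be 4 (only option left). Remove 4 from O, R.
That leaves O = 3. Strike 3 from U.
So 7 goes to U.

U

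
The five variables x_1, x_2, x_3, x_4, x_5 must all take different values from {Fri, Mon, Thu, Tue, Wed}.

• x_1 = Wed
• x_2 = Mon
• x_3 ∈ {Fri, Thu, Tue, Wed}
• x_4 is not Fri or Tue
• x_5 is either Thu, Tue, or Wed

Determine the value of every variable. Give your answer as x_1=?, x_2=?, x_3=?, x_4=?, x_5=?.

x_1=Wed, x_2=Mon, x_3=Fri, x_4=Thu, x_5=Tue

x_1's domain is down to {Wed}, so x_1 = Wed. Remove Wed from x_3, x_4, x_5.
x_2 must be Mon (only option left). Eliminate Mon elsewhere: x_4.
x_4's domain is down to {Thu}, so x_4 = Thu. So x_3, x_5 can't be Thu.
x_5's domain is down to {Tue}, so x_5 = Tue. So x_3 can't be Tue.
That leaves x_3 = Fri.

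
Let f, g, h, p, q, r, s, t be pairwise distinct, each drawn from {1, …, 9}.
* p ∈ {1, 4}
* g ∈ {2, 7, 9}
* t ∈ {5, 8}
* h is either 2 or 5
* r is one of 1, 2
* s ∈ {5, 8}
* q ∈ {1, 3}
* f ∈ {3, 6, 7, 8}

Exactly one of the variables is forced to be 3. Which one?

s and t between them cover only {5, 8} — a naked pair. Remove those values from f, h.
That leaves h = 2. Remove 2 from g, r.
That leaves r = 1. Eliminate 1 elsewhere: p, q.
So 3 goes to q.

q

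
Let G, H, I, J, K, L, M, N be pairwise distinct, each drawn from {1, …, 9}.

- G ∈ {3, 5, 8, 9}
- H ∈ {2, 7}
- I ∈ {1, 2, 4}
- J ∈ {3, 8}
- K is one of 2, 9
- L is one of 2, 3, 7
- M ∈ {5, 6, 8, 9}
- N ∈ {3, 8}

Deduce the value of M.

6

The 2 variables J and N are confined to {3, 8}, which locks those values in; drop them from G, L, M.
H and L share exactly the 2 values {2, 7}; by pigeonhole those values go to them, so strike 2, 7 from I, K.
K has just one choice, so K = 9. Eliminate 9 elsewhere: G, M.
That leaves G = 5. Eliminate 5 elsewhere: M.
So M = 6.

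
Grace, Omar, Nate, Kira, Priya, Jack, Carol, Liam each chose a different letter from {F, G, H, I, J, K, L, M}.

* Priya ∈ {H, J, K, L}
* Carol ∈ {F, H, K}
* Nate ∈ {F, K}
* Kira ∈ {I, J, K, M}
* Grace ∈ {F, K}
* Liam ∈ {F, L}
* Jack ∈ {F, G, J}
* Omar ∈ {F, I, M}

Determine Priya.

J

The 8 variables together cover exactly {F, G, H, I, J, K, L, M} — 8 values for 8 variables — and G appears only in Jack's list, so Jack = G.
Grace and Nate share exactly the 2 values {F, K}; by pigeonhole those values go to them, so strike F, K from Omar, Kira, Priya, Carol, Liam.
Carol must be H (only option left). So Priya can't be H.
Liam has just one choice, so Liam = L. Remove L from Priya.
So Priya = J.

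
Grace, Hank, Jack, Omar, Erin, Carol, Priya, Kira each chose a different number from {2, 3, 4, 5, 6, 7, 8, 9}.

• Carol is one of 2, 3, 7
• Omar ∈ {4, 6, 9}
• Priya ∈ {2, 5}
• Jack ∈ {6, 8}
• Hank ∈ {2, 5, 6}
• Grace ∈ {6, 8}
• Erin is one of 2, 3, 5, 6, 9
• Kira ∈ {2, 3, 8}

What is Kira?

Among the 8 variables, 4 fits only Omar (and all 8 values in {2, 3, 4, 5, 6, 7, 8, 9} must be used), so Omar = 4.
The 7 still-open variables draw from only 7 values {2, 3, 5, 6, 7, 8, 9}, so each is used; only Carol can be 7, hence Carol = 7.
Among the 6 still-open variables, 9 fits only Erin (and all 6 values in {2, 3, 5, 6, 8, 9} must be used), so Erin = 9.
Among the 5 still-open variables, 3 fits only Kira (and all 5 values in {2, 3, 5, 6, 8} must be used), so Kira = 3.

3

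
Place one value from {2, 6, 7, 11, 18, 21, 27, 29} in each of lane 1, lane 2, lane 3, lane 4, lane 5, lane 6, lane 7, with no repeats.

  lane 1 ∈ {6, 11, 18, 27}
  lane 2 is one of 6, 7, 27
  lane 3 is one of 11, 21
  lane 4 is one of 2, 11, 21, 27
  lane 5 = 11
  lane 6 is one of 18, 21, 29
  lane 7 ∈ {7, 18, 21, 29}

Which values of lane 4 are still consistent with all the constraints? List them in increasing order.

2, 27

lane 5's domain is down to {11}, so lane 5 = 11. Remove 11 from lane 1, lane 3, lane 4.
lane 3 has just one choice, so lane 3 = 21. Eliminate 21 elsewhere: lane 4, lane 6, lane 7.
No further eliminations apply; lane 4 can still be any of 2, 27.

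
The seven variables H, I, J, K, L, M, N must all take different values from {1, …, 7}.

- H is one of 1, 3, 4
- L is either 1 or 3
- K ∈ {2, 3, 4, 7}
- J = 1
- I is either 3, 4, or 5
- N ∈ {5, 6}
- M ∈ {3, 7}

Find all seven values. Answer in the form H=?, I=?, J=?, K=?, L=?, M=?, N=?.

J has just one choice, so J = 1. So H, L can't be 1.
That leaves L = 3. Remove 3 from H, I, K, M.
M must be 7 (only option left). Remove 7 from K.
H has just one choice, so H = 4. So I, K can't be 4.
That leaves I = 5. So N can't be 5.
K must be 2 (only option left).
N has just one choice, so N = 6.

H=4, I=5, J=1, K=2, L=3, M=7, N=6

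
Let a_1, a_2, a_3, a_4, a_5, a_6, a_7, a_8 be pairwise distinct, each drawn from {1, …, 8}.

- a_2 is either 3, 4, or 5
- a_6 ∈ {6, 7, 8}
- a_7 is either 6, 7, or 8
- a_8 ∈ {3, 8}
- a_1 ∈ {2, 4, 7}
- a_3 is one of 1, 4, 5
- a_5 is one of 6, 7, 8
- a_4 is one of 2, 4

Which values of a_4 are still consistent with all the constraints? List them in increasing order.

2, 4

The 8 variables draw from only 8 values {1, 2, 3, 4, 5, 6, 7, 8}, so each is used; only a_3 can be 1, hence a_3 = 1.
Among the 7 still-open variables, 5 fits only a_2 (and all 7 values in {2, 3, 4, 5, 6, 7, 8} must be used), so a_2 = 5.
The 6 still-open variables together cover exactly {2, 3, 4, 6, 7, 8} — 6 values for 6 variables — and 3 appears only in a_8's list, so a_8 = 3.
The 3 variables a_5, a_6, a_7 are confined to {6, 7, 8}, which locks those values in; drop them from a_1.
No further eliminations apply; a_4 can still be any of 2, 4.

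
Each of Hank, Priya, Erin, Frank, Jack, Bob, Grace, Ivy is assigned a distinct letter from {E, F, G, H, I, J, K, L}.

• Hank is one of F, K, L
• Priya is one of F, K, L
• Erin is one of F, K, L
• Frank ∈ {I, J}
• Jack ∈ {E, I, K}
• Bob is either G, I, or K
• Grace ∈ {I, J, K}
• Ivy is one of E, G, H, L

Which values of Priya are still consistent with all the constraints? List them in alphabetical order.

Among the 8 variables, H fits only Ivy (and all 8 values in {E, F, G, H, I, J, K, L} must be used), so Ivy = H.
The 7 still-open variables draw from only 7 values {E, F, G, I, J, K, L}, so each is used; only Jack can be E, hence Jack = E.
Among the 6 still-open variables, G fits only Bob (and all 6 values in {F, G, I, J, K, L} must be used), so Bob = G.
Hank, Priya, Erin share exactly the 3 values {F, K, L}; by pigeonhole those values go to them, so strike F, K, L from Grace.
No further eliminations apply; Priya can still be any of F, K, L.

F, K, L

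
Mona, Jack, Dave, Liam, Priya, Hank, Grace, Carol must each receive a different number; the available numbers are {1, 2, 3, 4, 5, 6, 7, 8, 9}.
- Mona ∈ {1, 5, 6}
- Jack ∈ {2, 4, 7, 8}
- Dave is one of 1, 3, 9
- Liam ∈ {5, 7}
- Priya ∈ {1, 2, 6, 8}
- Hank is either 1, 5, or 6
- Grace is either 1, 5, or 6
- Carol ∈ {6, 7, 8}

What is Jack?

Mona, Hank, Grace between them cover only {1, 5, 6} — a naked triple. Remove those values from Dave, Liam, Priya, Carol.
Liam has just one choice, so Liam = 7. So Jack, Carol can't be 7.
Carol has just one choice, so Carol = 8. Strike 8 from Jack, Priya.
Priya's domain is down to {2}, so Priya = 2. Strike 2 from Jack.
So Jack = 4.

4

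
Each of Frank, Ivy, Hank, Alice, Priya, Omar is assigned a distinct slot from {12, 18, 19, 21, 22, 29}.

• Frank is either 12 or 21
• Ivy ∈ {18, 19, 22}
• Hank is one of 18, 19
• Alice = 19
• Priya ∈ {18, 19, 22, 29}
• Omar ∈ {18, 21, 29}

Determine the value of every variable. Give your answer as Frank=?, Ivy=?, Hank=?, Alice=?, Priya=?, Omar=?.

Alice has just one choice, so Alice = 19. Strike 19 from Ivy, Hank, Priya.
Hank has just one choice, so Hank = 18. Eliminate 18 elsewhere: Ivy, Priya, Omar.
That leaves Ivy = 22. Strike 22 from Priya.
That leaves Priya = 29. Eliminate 29 elsewhere: Omar.
That leaves Omar = 21. Strike 21 from Frank.
Frank has just one choice, so Frank = 12.

Frank=12, Ivy=22, Hank=18, Alice=19, Priya=29, Omar=21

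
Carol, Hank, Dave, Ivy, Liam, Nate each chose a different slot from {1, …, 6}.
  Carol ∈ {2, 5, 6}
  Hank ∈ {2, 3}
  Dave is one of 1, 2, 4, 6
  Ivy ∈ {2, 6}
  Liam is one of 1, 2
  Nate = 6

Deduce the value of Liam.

1

Nate's domain is down to {6}, so Nate = 6. So Carol, Dave, Ivy can't be 6.
That leaves Ivy = 2. Strike 2 from Carol, Hank, Dave, Liam.
So Liam = 1.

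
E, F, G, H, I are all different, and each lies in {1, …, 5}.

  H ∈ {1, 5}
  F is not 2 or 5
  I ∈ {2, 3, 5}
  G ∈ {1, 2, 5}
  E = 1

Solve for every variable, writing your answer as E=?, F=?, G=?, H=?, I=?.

E's domain is down to {1}, so E = 1. Eliminate 1 elsewhere: F, G, H.
That leaves H = 5. Eliminate 5 elsewhere: G, I.
G has just one choice, so G = 2. Strike 2 from I.
I must be 3 (only option left). Remove 3 from F.
F's domain is down to {4}, so F = 4.

E=1, F=4, G=2, H=5, I=3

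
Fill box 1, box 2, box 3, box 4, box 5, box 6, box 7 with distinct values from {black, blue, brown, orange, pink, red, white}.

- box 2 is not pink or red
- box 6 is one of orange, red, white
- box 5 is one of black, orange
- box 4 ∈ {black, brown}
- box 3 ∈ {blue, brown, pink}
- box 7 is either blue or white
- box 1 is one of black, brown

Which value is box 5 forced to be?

orange

Among the 7 variables, pink fits only box 3 (and all 7 values in {black, blue, brown, orange, pink, red, white} must be used), so box 3 = pink.
The 6 still-open variables draw from only 6 values {black, blue, brown, orange, red, white}, so each is used; only box 6 can be red, hence box 6 = red.
box 1 and box 4 share exactly the 2 values {black, brown}; by pigeonhole those values go to them, so strike black, brown from box 2, box 5.
So box 5 = orange.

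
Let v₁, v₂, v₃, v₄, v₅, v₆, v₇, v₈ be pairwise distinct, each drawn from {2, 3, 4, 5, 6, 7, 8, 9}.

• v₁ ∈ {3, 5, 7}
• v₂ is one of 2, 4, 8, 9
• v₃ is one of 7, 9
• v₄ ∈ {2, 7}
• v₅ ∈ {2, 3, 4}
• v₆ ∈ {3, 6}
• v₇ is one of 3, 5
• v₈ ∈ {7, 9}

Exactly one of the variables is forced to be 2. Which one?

v₄

The 8 variables draw from only 8 values {2, 3, 4, 5, 6, 7, 8, 9}, so each is used; only v₆ can be 6, hence v₆ = 6.
Among the 7 still-open variables, 8 fits only v₂ (and all 7 values in {2, 3, 4, 5, 7, 8, 9} must be used), so v₂ = 8.
Among the 6 still-open variables, 4 fits only v₅ (and all 6 values in {2, 3, 4, 5, 7, 9} must be used), so v₅ = 4.
The 5 still-open variables draw from only 5 values {2, 3, 5, 7, 9}, so each is used; only v₄ can be 2, hence v₄ = 2.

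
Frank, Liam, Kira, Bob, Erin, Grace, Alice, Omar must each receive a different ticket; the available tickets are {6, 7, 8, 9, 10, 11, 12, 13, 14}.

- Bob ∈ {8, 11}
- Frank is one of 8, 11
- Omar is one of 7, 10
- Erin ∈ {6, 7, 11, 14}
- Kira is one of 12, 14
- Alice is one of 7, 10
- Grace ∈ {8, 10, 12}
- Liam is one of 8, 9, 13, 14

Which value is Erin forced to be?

6

The 2 variables Frank and Bob are confined to {8, 11}, which locks those values in; drop them from Liam, Erin, Grace.
Alice and Omar between them cover only {7, 10} — a naked pair. Remove those values from Erin, Grace.
Grace has just one choice, so Grace = 12. So Kira can't be 12.
Kira must be 14 (only option left). Eliminate 14 elsewhere: Liam, Erin.
So Erin = 6.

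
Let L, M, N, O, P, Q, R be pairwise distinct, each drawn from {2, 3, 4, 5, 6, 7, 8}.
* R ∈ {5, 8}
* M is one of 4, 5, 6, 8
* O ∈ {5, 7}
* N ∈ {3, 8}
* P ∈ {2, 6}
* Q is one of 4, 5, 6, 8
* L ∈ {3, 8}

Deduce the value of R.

5

The 7 variables draw from only 7 values {2, 3, 4, 5, 6, 7, 8}, so each is used; only P can be 2, hence P = 2.
Among the 6 still-open variables, 7 fits only O (and all 6 values in {3, 4, 5, 6, 7, 8} must be used), so O = 7.
L and N share exactly the 2 values {3, 8}; by pigeonhole those values go to them, so strike 3, 8 from M, Q, R.
So R = 5.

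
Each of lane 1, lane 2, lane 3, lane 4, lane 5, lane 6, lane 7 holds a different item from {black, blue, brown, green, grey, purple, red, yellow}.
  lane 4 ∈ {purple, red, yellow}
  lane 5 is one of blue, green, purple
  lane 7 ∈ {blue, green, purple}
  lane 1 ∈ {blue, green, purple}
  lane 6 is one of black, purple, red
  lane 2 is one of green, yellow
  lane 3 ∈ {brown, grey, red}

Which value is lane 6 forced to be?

The 3 variables lane 1, lane 5, lane 7 are confined to {blue, green, purple}, which locks those values in; drop them from lane 2, lane 4, lane 6.
lane 2's domain is down to {yellow}, so lane 2 = yellow. Remove yellow from lane 4.
lane 4 must be red (only option left). So lane 3, lane 6 can't be red.
So lane 6 = black.

black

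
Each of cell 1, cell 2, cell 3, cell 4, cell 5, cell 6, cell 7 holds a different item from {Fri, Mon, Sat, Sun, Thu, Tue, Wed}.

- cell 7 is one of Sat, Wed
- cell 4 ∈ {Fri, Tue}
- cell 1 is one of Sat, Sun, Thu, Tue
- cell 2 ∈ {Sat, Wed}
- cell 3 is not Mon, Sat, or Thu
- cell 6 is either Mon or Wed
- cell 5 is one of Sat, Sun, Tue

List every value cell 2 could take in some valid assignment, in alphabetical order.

Sat, Wed

The 7 variables draw from only 7 values {Fri, Mon, Sat, Sun, Thu, Tue, Wed}, so each is used; only cell 6 can be Mon, hence cell 6 = Mon.
The 6 still-open variables together cover exactly {Fri, Sat, Sun, Thu, Tue, Wed} — 6 values for 6 variables — and Thu appears only in cell 1's list, so cell 1 = Thu.
cell 2 and cell 7 between them cover only {Sat, Wed} — a naked pair. Remove those values from cell 3, cell 5.
No further eliminations apply; cell 2 can still be any of Sat, Wed.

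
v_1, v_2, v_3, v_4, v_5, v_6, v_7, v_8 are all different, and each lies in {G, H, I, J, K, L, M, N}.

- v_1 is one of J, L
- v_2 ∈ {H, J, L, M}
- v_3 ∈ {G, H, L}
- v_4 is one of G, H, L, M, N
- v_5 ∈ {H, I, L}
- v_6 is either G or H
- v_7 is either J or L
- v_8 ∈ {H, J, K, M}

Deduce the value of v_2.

M

The 8 variables together cover exactly {G, H, I, J, K, L, M, N} — 8 values for 8 variables — and I appears only in v_5's list, so v_5 = I.
The 7 still-open variables together cover exactly {G, H, J, K, L, M, N} — 7 values for 7 variables — and K appears only in v_8's list, so v_8 = K.
The 6 still-open variables together cover exactly {G, H, J, L, M, N} — 6 values for 6 variables — and N appears only in v_4's list, so v_4 = N.
The 5 still-open variables draw from only 5 values {G, H, J, L, M}, so each is used; only v_2 can be M, hence v_2 = M.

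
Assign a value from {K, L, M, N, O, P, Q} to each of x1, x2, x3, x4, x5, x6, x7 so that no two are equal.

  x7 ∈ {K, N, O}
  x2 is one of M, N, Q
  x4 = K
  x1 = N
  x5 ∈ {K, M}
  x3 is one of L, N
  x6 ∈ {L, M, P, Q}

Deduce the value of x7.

O

x1's domain is down to {N}, so x1 = N. So x2, x3, x7 can't be N.
x3 must be L (only option left). Strike L from x6.
x4's domain is down to {K}, so x4 = K. Eliminate K elsewhere: x5, x7.
So x7 = O.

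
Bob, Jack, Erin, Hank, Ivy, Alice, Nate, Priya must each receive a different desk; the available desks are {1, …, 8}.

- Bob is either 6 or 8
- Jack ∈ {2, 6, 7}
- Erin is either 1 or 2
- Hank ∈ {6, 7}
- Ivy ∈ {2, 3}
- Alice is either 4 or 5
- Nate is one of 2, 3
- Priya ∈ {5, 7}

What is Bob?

Among the 8 variables, 1 fits only Erin (and all 8 values in {1, 2, 3, 4, 5, 6, 7, 8} must be used), so Erin = 1.
The 7 still-open variables draw from only 7 values {2, 3, 4, 5, 6, 7, 8}, so each is used; only Alice can be 4, hence Alice = 4.
The 6 still-open variables together cover exactly {2, 3, 5, 6, 7, 8} — 6 values for 6 variables — and 5 appears only in Priya's list, so Priya = 5.
Among the 5 still-open variables, 8 fits only Bob (and all 5 values in {2, 3, 6, 7, 8} must be used), so Bob = 8.

8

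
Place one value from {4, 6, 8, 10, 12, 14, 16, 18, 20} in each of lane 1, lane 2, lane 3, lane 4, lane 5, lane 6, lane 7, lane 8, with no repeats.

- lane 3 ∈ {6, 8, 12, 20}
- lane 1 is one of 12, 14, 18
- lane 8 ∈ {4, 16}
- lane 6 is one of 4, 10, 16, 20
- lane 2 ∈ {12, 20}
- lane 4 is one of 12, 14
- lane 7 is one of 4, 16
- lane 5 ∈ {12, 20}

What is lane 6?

10

lane 2 and lane 5 share exactly the 2 values {12, 20}; by pigeonhole those values go to them, so strike 12, 20 from lane 1, lane 3, lane 4, lane 6.
lane 4 has just one choice, so lane 4 = 14. So lane 1 can't be 14.
lane 1 must be 18 (only option left).
The 2 variables lane 7 and lane 8 are confined to {4, 16}, which locks those values in; drop them from lane 6.
So lane 6 = 10.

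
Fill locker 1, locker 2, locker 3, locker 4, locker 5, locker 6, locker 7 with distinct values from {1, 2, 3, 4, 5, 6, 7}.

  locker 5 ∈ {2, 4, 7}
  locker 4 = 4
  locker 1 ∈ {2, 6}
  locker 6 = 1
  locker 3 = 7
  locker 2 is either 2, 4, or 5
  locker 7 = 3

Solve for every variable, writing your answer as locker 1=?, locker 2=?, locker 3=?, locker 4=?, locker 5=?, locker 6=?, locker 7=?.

locker 3 must be 7 (only option left). So locker 5 can't be 7.
locker 4 must be 4 (only option left). So locker 2, locker 5 can't be 4.
locker 5 has just one choice, so locker 5 = 2. So locker 1, locker 2 can't be 2.
locker 6 has just one choice, so locker 6 = 1.
locker 7's domain is down to {3}, so locker 7 = 3.
locker 1 must be 6 (only option left).
locker 2's domain is down to {5}, so locker 2 = 5.

locker 1=6, locker 2=5, locker 3=7, locker 4=4, locker 5=2, locker 6=1, locker 7=3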